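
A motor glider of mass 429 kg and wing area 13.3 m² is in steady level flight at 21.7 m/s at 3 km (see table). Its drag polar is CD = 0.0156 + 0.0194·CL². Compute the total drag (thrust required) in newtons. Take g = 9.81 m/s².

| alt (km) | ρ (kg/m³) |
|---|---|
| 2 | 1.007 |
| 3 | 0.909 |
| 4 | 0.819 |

D = 165 N

At 3 km, from the table: ρ = 0.909 kg/m³.
In steady level flight, lift balances weight: W = mg = 429 × 9.81 = 4208.5 N.
q = ½ρv² = ½ × 0.909 × 21.7² = 214 Pa.
CL = 2W/(ρv²S) = 2×4208.5/(0.909×21.7²×13.3) = 1.478.
CD = 0.0156 + 0.0194 × 1.478² = 0.05801.
D = q·S·CD = 214 × 13.3 × 0.05801 = 165.1 N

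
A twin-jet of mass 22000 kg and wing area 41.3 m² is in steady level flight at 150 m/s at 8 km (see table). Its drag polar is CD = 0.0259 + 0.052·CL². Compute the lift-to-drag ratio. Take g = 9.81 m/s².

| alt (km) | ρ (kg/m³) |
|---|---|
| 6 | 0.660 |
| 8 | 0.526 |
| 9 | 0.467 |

At 8 km, from the table: ρ = 0.526 kg/m³.
Level flight ⇒ L = W = m·g = 22000 × 9.81 = 2.1582×10^5 N.
q = ½ρv² = ½ × 0.526 × 150² = 5918 Pa.
Required CL = L/(qS) = 2.1582×10^5/(5918·41.3) = 0.8831.
CD = 0.0259 + 0.052 × 0.8831² = 0.06645.
L/D = CL/CD = 0.8831 / 0.06645 = 13.3

L/D = 13.3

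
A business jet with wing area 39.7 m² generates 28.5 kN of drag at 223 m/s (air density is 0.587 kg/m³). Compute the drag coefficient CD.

CD = 0.0492

From D = ½ρv²S·CD, rearranging gives CD = 2D/(ρv²S).
CD = 2 × 28500 / (0.587 × 223² × 39.7) = 0.0492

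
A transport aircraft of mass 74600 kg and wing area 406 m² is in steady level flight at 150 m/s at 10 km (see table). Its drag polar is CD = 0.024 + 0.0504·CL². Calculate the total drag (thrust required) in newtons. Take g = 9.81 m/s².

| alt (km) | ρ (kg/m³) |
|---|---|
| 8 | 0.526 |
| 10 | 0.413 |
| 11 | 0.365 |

D = 59600 N

At 10 km, from the table: ρ = 0.413 kg/m³.
Level flight ⇒ L = W = m·g = 74600 × 9.81 = 7.3183×10^5 N.
q = ½ρv² = ½ × 0.413 × 150² = 4646 Pa.
Required CL = L/(qS) = 7.3183×10^5/(4646·406) = 0.388.
CD = 0.024 + 0.0504 × 0.388² = 0.03159.
D = q·S·CD = 4646 × 406 × 0.03159 = 59580 N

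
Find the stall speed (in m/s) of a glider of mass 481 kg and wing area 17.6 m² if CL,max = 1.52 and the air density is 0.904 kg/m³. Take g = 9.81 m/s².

Stall occurs when L = W at CL,max. W = mg = 481 × 9.81 = 4719 N.
V_stall = √(2W/(ρ·S·CL,max)) = √(2 × 4719 / (0.904 × 17.6 × 1.52))
V_stall = √390.2 = 19.8 m/s

V_stall = 19.8 m/s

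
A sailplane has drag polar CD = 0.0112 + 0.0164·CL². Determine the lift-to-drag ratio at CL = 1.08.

L/D = 35.6

CD = 0.0112 + 0.0164 × 1.08² = 0.03033
L/D = CL/CD = 1.08 / 0.03033 = 35.6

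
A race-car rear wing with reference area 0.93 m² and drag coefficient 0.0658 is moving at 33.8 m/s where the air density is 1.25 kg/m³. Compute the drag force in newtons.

D = 43.7 N

Dynamic pressure q = ½ρv² = ½ × 1.25 × 33.8² = 714 Pa.
D = q·S·CD = 714 × 0.93 × 0.0658 = 43.7 N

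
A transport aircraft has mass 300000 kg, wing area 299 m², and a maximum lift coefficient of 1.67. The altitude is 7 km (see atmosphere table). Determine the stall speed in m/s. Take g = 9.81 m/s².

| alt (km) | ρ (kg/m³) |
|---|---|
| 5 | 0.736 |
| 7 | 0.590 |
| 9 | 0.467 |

V_stall = 141 m/s

At 7 km, from the table: ρ = 0.590 kg/m³.
Stall occurs when L = W at CL,max. W = mg = 300000 × 9.81 = 2.943×10^6 N.
V_stall = √(2W/(ρ·S·CL,max)) = √(2 × 2.943×10^6 / (0.59 × 299 × 1.67))
V_stall = √19980 = 141 m/s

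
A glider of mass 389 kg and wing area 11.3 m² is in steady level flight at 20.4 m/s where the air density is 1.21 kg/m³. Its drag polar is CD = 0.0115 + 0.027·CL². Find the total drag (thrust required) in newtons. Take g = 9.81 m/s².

D = 171 N

Level flight ⇒ L = W = m·g = 389 × 9.81 = 3816.1 N.
q = ½ρv² = ½ × 1.21 × 20.4² = 251.8 Pa.
Required CL = L/(qS) = 3816.1/(251.8·11.3) = 1.341.
CD = 0.0115 + 0.027 × 1.341² = 0.06007.
D = q·S·CD = 251.8 × 11.3 × 0.06007 = 170.9 N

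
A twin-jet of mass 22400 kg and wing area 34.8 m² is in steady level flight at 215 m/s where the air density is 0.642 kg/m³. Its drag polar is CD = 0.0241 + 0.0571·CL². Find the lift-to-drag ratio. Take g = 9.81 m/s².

Level flight ⇒ L = W = m·g = 22400 × 9.81 = 2.1974×10^5 N.
Dynamic pressure q = 0.5 × 0.642 × 215² = 14840 Pa.
CL = 2W/(ρv²S) = 2×2.1974×10^5/(0.642×215²×34.8) = 0.4256.
CD = 0.0241 + 0.0571 × 0.4256² = 0.03444.
L/D = CL/CD = 0.4256 / 0.03444 = 12.4

L/D = 12.4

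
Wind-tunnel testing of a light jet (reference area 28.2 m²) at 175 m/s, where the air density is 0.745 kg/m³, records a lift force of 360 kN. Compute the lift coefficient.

From L = ½ρv²S·CL, rearranging gives CL = 2L/(ρv²S).
CL = 2 × 3.6×10^5 / (0.745 × 175² × 28.2) = 1.12

CL = 1.12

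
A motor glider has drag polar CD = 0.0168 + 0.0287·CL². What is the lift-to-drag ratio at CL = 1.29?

CD = 0.0168 + 0.0287 × 1.29² = 0.06456
L/D = CL/CD = 1.29 / 0.06456 = 20

L/D = 20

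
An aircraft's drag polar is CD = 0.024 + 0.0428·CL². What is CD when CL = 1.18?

CD = 0.0836

CD = 0.024 + 0.0428 × 1.18² = 0.024 + 0.05959 = 0.0836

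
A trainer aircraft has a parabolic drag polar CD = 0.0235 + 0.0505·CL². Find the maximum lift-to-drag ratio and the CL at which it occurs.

For CD = CD0 + K·CL², (L/D)max occurs at CL* = √(CD0/K) and equals 1/(2√(K·CD0)).
(L/D)max = 1/(2√(0.0505 × 0.0235)) = 1/(2 × 0.03445) = 14.5
CL* = √(0.0235/0.0505) = 0.682

(L/D)max = 14.5, at CL = 0.682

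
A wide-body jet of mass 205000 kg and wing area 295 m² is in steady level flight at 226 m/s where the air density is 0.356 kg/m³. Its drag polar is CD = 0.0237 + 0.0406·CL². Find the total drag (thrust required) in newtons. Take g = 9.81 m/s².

Weight W = mg = 205000 × 9.81 = 2.011×10^6 N; in level flight L = W.
Dynamic pressure q = 0.5 × 0.356 × 226² = 9092 Pa.
Required CL = L/(qS) = 2.011×10^6/(9092·295) = 0.7498.
CD = 0.0237 + 0.0406 × 0.7498² = 0.04653.
D = q·S·CD = 9092 × 295 × 0.04653 = 1.248×10^5 N

D = 1.25×10^5 N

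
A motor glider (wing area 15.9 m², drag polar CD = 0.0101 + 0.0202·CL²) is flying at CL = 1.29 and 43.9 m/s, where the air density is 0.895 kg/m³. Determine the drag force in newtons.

D = 599 N

CD = 0.0101 + 0.0202 × 1.29² = 0.04371
D = ½ρv²S·CD = ½ × 0.895 × 43.9² × 15.9 × 0.04371 = 599 N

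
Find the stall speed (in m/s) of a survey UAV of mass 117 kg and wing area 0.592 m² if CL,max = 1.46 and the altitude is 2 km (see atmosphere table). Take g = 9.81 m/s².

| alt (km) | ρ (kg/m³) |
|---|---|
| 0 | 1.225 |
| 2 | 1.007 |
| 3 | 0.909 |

At 2 km, from the table: ρ = 1.007 kg/m³.
At stall, lift equals weight: L = W = m·g = 117 × 9.81 = 1148 N.
From L = ½ρV²S·CL,max = W: V_stall = √(2W/(ρSCL,max)) = √(2·1148/(1.007·0.592·1.46))
V_stall = √2637 = 51.4 m/s

V_stall = 51.4 m/s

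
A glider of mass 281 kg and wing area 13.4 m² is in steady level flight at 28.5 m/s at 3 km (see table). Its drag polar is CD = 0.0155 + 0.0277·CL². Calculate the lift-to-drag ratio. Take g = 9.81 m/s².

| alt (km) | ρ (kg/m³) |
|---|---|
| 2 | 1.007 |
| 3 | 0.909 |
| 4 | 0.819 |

At 3 km, from the table: ρ = 0.909 kg/m³.
Weight W = mg = 281 × 9.81 = 2756.6 N; in level flight L = W.
Dynamic pressure q = 0.5 × 0.909 × 28.5² = 369.2 Pa.
Required CL = L/(qS) = 2756.6/(369.2·13.4) = 0.5572.
CD = 0.0155 + 0.0277 × 0.5572² = 0.0241.
L/D = CL/CD = 0.5572 / 0.0241 = 23.1

L/D = 23.1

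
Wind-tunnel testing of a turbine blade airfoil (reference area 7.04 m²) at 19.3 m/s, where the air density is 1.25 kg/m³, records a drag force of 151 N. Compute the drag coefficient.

From D = ½ρv²S·CD, rearranging gives CD = 2D/(ρv²S).
CD = 2 × 151 / (1.25 × 19.3² × 7.04) = 0.0921

CD = 0.0921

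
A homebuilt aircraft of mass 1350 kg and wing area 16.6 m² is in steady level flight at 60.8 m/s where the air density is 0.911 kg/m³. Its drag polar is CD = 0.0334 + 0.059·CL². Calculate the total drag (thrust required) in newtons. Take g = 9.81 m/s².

D = 1300 N

Weight W = mg = 1350 × 9.81 = 13244 N; in level flight L = W.
q = ½ρv² = ½ × 0.911 × 60.8² = 1684 Pa.
Required CL = L/(qS) = 13244/(1684·16.6) = 0.4738.
CD = 0.0334 + 0.059 × 0.4738² = 0.04664.
D = q·S·CD = 1684 × 16.6 × 0.04664 = 1304 N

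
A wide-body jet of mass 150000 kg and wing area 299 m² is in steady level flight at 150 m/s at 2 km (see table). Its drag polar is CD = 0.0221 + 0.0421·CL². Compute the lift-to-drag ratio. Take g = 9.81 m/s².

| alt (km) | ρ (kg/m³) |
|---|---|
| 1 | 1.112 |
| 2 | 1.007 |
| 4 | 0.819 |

At 2 km, from the table: ρ = 1.007 kg/m³.
Weight W = mg = 150000 × 9.81 = 1.4715×10^6 N; in level flight L = W.
Dynamic pressure q = 0.5 × 1.007 × 150² = 11330 Pa.
CL = W/(q·S) = 1.4715×10^6 / (11330 × 299) = 0.4344.
CD = 0.0221 + 0.0421 × 0.4344² = 0.03005.
L/D = CL/CD = 0.4344 / 0.03005 = 14.5

L/D = 14.5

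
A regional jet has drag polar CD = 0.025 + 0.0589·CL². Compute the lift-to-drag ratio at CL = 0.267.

CD = 0.025 + 0.0589 × 0.267² = 0.0292
L/D = CL/CD = 0.267 / 0.0292 = 9.14

L/D = 9.14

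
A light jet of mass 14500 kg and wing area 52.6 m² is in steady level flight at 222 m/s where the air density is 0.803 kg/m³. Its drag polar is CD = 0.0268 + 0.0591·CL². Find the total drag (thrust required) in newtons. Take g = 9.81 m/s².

D = 29000 N

In steady level flight, lift balances weight: W = mg = 14500 × 9.81 = 1.4224×10^5 N.
q = ½ρv² = ½ × 0.803 × 222² = 19790 Pa.
Required CL = L/(qS) = 1.4224×10^5/(19790·52.6) = 0.1367.
CD = 0.0268 + 0.0591 × 0.1367² = 0.0279.
D = q·S·CD = 19790 × 52.6 × 0.0279 = 29040 N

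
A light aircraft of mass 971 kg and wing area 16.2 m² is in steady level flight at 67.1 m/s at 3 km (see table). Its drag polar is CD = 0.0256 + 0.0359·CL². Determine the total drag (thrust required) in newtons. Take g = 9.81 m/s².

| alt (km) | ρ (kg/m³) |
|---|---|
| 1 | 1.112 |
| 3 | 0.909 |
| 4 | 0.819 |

At 3 km, from the table: ρ = 0.909 kg/m³.
Weight W = mg = 971 × 9.81 = 9525.5 N; in level flight L = W.
Dynamic pressure q = 0.5 × 0.909 × 67.1² = 2046 Pa.
CL = W/(q·S) = 9525.5 / (2046 × 16.2) = 0.2873.
CD = 0.0256 + 0.0359 × 0.2873² = 0.02856.
D = q·S·CD = 2046 × 16.2 × 0.02856 = 946.9 N

D = 947 N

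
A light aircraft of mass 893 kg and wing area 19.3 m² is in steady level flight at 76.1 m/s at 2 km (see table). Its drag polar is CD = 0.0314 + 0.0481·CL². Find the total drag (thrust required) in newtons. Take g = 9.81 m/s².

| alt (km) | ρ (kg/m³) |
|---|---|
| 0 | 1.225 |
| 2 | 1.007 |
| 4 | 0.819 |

At 2 km, from the table: ρ = 1.007 kg/m³.
Weight W = mg = 893 × 9.81 = 8760.3 N; in level flight L = W.
Dynamic pressure q = 0.5 × 1.007 × 76.1² = 2916 Pa.
CL = W/(q·S) = 8760.3 / (2916 × 19.3) = 0.1557.
CD = 0.0314 + 0.0481 × 0.1557² = 0.03257.
D = q·S·CD = 2916 × 19.3 × 0.03257 = 1833 N

D = 1830 N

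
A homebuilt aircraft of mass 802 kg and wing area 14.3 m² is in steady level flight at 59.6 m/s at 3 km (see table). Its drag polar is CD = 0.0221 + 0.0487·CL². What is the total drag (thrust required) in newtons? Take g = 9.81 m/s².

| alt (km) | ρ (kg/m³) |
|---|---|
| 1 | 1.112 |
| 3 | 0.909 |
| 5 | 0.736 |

D = 641 N

At 3 km, from the table: ρ = 0.909 kg/m³.
Weight W = mg = 802 × 9.81 = 7867.6 N; in level flight L = W.
q = ½ρv² = ½ × 0.909 × 59.6² = 1614 Pa.
CL = W/(q·S) = 7867.6 / (1614 × 14.3) = 0.3408.
CD = 0.0221 + 0.0487 × 0.3408² = 0.02776.
D = q·S·CD = 1614 × 14.3 × 0.02776 = 640.8 N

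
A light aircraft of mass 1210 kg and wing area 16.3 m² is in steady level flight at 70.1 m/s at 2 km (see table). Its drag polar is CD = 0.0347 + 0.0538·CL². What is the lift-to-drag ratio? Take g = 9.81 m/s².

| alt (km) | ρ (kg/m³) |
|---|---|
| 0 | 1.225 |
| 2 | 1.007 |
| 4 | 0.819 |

L/D = 7.48

At 2 km, from the table: ρ = 1.007 kg/m³.
In steady level flight, lift balances weight: W = mg = 1210 × 9.81 = 11870 N.
q = ½ρv² = ½ × 1.007 × 70.1² = 2474 Pa.
Required CL = L/(qS) = 11870/(2474·16.3) = 0.2943.
CD = 0.0347 + 0.0538 × 0.2943² = 0.03936.
L/D = CL/CD = 0.2943 / 0.03936 = 7.48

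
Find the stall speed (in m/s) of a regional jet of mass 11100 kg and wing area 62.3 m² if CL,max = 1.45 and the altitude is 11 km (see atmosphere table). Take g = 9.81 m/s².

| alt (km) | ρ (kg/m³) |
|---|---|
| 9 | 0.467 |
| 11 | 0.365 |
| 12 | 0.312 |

V_stall = 81.3 m/s

At 11 km, from the table: ρ = 0.365 kg/m³.
At stall, lift equals weight: L = W = m·g = 11100 × 9.81 = 1.089×10^5 N.
From L = ½ρV²S·CL,max = W: V_stall = √(2W/(ρSCL,max)) = √(2·1.089×10^5/(0.365·62.3·1.45))
V_stall = √6605 = 81.3 m/s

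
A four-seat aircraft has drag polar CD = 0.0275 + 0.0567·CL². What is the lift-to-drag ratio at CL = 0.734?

CD = 0.0275 + 0.0567 × 0.734² = 0.05805
L/D = CL/CD = 0.734 / 0.05805 = 12.6

L/D = 12.6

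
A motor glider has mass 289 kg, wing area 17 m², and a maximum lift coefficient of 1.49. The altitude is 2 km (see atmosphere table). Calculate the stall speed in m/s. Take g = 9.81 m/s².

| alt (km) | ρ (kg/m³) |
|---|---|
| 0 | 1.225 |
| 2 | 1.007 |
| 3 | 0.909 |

V_stall = 14.9 m/s

At 2 km, from the table: ρ = 1.007 kg/m³.
Stall occurs when L = W at CL,max. W = mg = 289 × 9.81 = 2835 N.
From L = ½ρV²S·CL,max = W: V_stall = √(2W/(ρSCL,max)) = √(2·2835/(1.007·17·1.49))
V_stall = √222.3 = 14.9 m/s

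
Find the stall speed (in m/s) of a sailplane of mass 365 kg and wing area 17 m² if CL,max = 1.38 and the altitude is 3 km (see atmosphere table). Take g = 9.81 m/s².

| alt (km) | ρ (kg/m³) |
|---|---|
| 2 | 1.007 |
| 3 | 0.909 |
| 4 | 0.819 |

At 3 km, from the table: ρ = 0.909 kg/m³.
Stall occurs when L = W at CL,max. W = mg = 365 × 9.81 = 3581 N.
V_stall = √(2W/(ρ·S·CL,max)) = √(2 × 3581 / (0.909 × 17 × 1.38))
V_stall = √335.8 = 18.3 m/s

V_stall = 18.3 m/s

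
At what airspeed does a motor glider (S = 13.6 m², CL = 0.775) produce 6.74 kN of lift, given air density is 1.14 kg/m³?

L = ½ρv²S·CL ⇒ v = √(2L/(ρ·S·CL))
v = √(2 × 6740 / (1.14 × 13.6 × 0.775)) = √1122 = 33.5 m/s

v = 33.5 m/s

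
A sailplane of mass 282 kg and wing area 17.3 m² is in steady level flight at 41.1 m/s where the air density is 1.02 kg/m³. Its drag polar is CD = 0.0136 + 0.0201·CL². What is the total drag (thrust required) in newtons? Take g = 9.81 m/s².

D = 213 N

In steady level flight, lift balances weight: W = mg = 282 × 9.81 = 2766.4 N.
Dynamic pressure q = 0.5 × 1.02 × 41.1² = 861.5 Pa.
Required CL = L/(qS) = 2766.4/(861.5·17.3) = 0.1856.
CD = 0.0136 + 0.0201 × 0.1856² = 0.01429.
D = q·S·CD = 861.5 × 17.3 × 0.01429 = 213 N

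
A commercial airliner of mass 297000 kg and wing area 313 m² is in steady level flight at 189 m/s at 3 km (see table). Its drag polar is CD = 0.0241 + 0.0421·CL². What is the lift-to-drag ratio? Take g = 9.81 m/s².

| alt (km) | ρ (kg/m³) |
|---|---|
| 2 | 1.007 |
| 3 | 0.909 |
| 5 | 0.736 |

L/D = 15.1

At 3 km, from the table: ρ = 0.909 kg/m³.
Level flight ⇒ L = W = m·g = 297000 × 9.81 = 2.9136×10^6 N.
q = ½ρv² = ½ × 0.909 × 189² = 16240 Pa.
CL = W/(q·S) = 2.9136×10^6 / (16240 × 313) = 0.5734.
CD = 0.0241 + 0.0421 × 0.5734² = 0.03794.
L/D = CL/CD = 0.5734 / 0.03794 = 15.1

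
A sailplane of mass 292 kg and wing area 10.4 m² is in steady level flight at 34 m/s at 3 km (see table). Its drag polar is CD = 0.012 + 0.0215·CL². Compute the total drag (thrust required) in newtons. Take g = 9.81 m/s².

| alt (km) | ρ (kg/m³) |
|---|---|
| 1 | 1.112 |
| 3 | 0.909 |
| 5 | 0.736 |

At 3 km, from the table: ρ = 0.909 kg/m³.
Weight W = mg = 292 × 9.81 = 2864.5 N; in level flight L = W.
q = ½ρv² = ½ × 0.909 × 34² = 525.4 Pa.
CL = 2W/(ρv²S) = 2×2864.5/(0.909×34²×10.4) = 0.5242.
CD = 0.012 + 0.0215 × 0.5242² = 0.01791.
D = q·S·CD = 525.4 × 10.4 × 0.01791 = 97.86 N

D = 97.9 N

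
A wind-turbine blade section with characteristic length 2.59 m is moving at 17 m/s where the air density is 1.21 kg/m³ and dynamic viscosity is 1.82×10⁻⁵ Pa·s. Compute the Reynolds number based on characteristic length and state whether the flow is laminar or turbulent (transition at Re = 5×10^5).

Re = 2.93×10^6 (turbulent)

Re = ρ·v·c/μ = 1.21 × 17 × 2.59 / (1.82×10⁻⁵) = 2.93×10^6
Since 2.93×10^6 > 5×10^5, the flow is turbulent.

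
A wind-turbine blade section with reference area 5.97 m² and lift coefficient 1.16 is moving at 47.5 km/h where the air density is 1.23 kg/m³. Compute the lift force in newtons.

L = 741 N

Convert speed: v = 47.5 km/h ÷ 3.6 = 13.19 m/s.
L = ½ρv²S·CL = ½ × 1.23 × 13.19² × 5.97 × 1.16 = 741 N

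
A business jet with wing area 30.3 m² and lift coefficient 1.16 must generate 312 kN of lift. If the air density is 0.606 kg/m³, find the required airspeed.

L = ½ρv²S·CL ⇒ v = √(2L/(ρ·S·CL))
v = √(2 × 3.12×10^5 / (0.606 × 30.3 × 1.16)) = √29300 = 171 m/s

v = 171 m/s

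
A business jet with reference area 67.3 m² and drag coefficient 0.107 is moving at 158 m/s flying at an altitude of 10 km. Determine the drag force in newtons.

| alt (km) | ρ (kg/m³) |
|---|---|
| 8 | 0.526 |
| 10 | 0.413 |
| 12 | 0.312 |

At 10 km, from the table: ρ = 0.413 kg/m³.
D = ½ρv²S·CD = ½ × 0.413 × 158² × 67.3 × 0.107 = 37100 N ≈ 37.1 kN

D = 37100 N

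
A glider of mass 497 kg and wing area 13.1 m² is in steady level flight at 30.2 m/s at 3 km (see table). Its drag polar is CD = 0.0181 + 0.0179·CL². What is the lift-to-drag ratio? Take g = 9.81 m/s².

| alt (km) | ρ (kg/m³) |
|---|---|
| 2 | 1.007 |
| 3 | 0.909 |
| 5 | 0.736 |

At 3 km, from the table: ρ = 0.909 kg/m³.
Level flight ⇒ L = W = m·g = 497 × 9.81 = 4875.6 N.
Dynamic pressure q = 0.5 × 0.909 × 30.2² = 414.5 Pa.
Required CL = L/(qS) = 4875.6/(414.5·13.1) = 0.8979.
CD = 0.0181 + 0.0179 × 0.8979² = 0.03253.
L/D = CL/CD = 0.8979 / 0.03253 = 27.6

L/D = 27.6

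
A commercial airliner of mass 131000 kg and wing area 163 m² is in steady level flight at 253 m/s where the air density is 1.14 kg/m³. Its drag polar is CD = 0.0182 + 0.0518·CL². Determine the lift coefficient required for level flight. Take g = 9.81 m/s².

CL = 0.216

In steady level flight, lift balances weight: W = mg = 131000 × 9.81 = 1.2851×10^6 N.
q = ½ρv² = ½ × 1.14 × 253² = 36490 Pa.
CL = W/(q·S) = 1.2851×10^6 / (36490 × 163) = 0.2161.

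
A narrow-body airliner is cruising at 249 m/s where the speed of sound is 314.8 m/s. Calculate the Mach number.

M = v/a = 249 / 314.8 = 0.791

M = 0.791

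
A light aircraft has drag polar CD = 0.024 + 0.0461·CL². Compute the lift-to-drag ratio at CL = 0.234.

CD = 0.024 + 0.0461 × 0.234² = 0.02652
L/D = CL/CD = 0.234 / 0.02652 = 8.82

L/D = 8.82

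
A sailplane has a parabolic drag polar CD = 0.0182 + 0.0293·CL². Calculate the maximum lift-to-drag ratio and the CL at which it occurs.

(L/D)max = 21.7, at CL = 0.788

For CD = CD0 + K·CL², (L/D)max occurs at CL* = √(CD0/K) and equals 1/(2√(K·CD0)).
(L/D)max = 1/(2√(0.0293 × 0.0182)) = 1/(2 × 0.02309) = 21.7
CL* = √(0.0182/0.0293) = 0.788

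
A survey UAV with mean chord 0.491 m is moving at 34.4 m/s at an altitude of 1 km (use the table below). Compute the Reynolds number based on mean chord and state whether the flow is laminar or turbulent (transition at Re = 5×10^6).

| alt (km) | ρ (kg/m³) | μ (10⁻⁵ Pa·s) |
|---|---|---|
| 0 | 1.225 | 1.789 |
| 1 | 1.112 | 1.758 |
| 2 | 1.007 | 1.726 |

Re = 1.07×10^6 (laminar)

At 1 km, from the table: ρ = 1.112 kg/m³, μ = 1.758×10⁻⁵ Pa·s.
Re = ρ·v·c/μ = 1.112 × 34.4 × 0.491 / (1.758×10⁻⁵) = 1.07×10^6
Since 1.07×10^6 < 5×10^6, the flow is laminar.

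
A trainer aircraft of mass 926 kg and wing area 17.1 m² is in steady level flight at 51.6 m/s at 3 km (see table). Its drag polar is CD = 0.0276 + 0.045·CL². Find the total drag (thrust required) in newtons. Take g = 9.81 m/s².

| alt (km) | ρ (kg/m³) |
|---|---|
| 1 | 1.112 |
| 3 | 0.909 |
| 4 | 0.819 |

At 3 km, from the table: ρ = 0.909 kg/m³.
Weight W = mg = 926 × 9.81 = 9084.1 N; in level flight L = W.
q = ½ρv² = ½ × 0.909 × 51.6² = 1210 Pa.
CL = 2W/(ρv²S) = 2×9084.1/(0.909×51.6²×17.1) = 0.439.
CD = 0.0276 + 0.045 × 0.439² = 0.03627.
D = q·S·CD = 1210 × 17.1 × 0.03627 = 750.6 N

D = 751 N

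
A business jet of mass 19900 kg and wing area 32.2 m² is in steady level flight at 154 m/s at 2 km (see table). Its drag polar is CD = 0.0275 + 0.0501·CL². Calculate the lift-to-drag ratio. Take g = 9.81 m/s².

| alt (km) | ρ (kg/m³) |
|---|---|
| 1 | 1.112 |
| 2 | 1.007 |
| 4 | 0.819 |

At 2 km, from the table: ρ = 1.007 kg/m³.
Weight W = mg = 19900 × 9.81 = 1.9522×10^5 N; in level flight L = W.
q = ½ρv² = ½ × 1.007 × 154² = 11940 Pa.
CL = W/(q·S) = 1.9522×10^5 / (11940 × 32.2) = 0.5077.
CD = 0.0275 + 0.0501 × 0.5077² = 0.04041.
L/D = CL/CD = 0.5077 / 0.04041 = 12.6

L/D = 12.6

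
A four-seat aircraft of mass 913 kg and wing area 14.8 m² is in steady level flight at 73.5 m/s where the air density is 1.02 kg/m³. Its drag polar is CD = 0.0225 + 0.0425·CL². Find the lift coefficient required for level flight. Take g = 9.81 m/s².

CL = 0.22

Level flight ⇒ L = W = m·g = 913 × 9.81 = 8956.5 N.
q = ½ρv² = ½ × 1.02 × 73.5² = 2755 Pa.
Required CL = L/(qS) = 8956.5/(2755·14.8) = 0.2197.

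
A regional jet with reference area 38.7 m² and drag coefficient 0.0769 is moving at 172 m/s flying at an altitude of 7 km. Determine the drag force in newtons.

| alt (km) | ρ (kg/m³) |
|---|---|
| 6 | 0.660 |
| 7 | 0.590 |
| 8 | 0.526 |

D = 26000 N

At 7 km, from the table: ρ = 0.590 kg/m³.
Dynamic pressure q = ½ρv² = ½ × 0.59 × 172² = 8727 Pa.
D = q·S·CD = 8727 × 38.7 × 0.0769 = 26000 N ≈ 26 kN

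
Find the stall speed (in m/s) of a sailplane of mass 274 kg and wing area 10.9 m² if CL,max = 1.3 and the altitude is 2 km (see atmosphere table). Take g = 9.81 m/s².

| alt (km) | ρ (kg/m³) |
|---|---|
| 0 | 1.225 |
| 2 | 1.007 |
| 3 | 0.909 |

At 2 km, from the table: ρ = 1.007 kg/m³.
Weight W = mg = 274 × 9.81 = 2688 N.
V_stall = √(2W/(ρ·S·CL,max)) = √(2 × 2688 / (1.007 × 10.9 × 1.3))
V_stall = √376.7 = 19.4 m/s

V_stall = 19.4 m/s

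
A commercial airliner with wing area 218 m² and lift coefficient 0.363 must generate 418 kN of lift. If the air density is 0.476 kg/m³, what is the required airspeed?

L = ½ρv²S·CL ⇒ v = √(2L/(ρ·S·CL))
v = √(2 × 4.18×10^5 / (0.476 × 218 × 0.363)) = √22190 = 149 m/s

v = 149 m/s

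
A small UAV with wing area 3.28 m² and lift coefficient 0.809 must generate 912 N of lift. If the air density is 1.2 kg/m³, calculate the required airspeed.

v = 23.9 m/s

L = ½ρv²S·CL ⇒ v = √(2L/(ρ·S·CL))
v = √(2 × 912 / (1.2 × 3.28 × 0.809)) = √572.8 = 23.9 m/s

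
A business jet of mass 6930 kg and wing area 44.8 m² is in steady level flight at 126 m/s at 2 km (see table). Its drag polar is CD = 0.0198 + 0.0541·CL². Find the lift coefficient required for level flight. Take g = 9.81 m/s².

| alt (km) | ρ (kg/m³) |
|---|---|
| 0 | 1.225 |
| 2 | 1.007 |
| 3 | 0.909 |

At 2 km, from the table: ρ = 1.007 kg/m³.
Level flight ⇒ L = W = m·g = 6930 × 9.81 = 67983 N.
Dynamic pressure q = 0.5 × 1.007 × 126² = 7994 Pa.
CL = 2W/(ρv²S) = 2×67983/(1.007×126²×44.8) = 0.1898.

CL = 0.19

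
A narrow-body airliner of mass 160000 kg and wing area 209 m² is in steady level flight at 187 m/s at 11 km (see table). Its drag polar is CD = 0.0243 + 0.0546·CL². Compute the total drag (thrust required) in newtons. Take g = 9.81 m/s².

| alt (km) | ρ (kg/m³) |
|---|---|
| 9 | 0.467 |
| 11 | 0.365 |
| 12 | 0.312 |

At 11 km, from the table: ρ = 0.365 kg/m³.
Level flight ⇒ L = W = m·g = 160000 × 9.81 = 1.5696×10^6 N.
Dynamic pressure q = 0.5 × 0.365 × 187² = 6382 Pa.
CL = W/(q·S) = 1.5696×10^6 / (6382 × 209) = 1.177.
CD = 0.0243 + 0.0546 × 1.177² = 0.09991.
D = q·S·CD = 6382 × 209 × 0.09991 = 1.333×10^5 N

D = 1.33×10^5 N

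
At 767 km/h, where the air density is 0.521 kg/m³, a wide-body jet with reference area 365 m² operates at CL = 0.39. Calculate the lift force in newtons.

L = 1.68×10^6 N

Convert speed: v = 767 km/h ÷ 3.6 = 213.1 m/s.
Dynamic pressure q = ½ρv² = ½ × 0.521 × 213.1² = 11820 Pa.
L = q·S·CL = 11820 × 365 × 0.39 = 1.68×10^6 N ≈ 1680 kN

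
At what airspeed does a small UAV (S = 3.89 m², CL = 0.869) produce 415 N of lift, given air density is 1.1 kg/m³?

v = 14.9 m/s

L = ½ρv²S·CL ⇒ v = √(2L/(ρ·S·CL))
v = √(2 × 415 / (1.1 × 3.89 × 0.869)) = √223.2 = 14.9 m/s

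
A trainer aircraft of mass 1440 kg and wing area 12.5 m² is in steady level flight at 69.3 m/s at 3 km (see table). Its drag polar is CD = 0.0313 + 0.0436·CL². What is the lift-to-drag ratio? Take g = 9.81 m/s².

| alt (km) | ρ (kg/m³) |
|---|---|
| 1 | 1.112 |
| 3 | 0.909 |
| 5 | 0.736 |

At 3 km, from the table: ρ = 0.909 kg/m³.
In steady level flight, lift balances weight: W = mg = 1440 × 9.81 = 14126 N.
Dynamic pressure q = 0.5 × 0.909 × 69.3² = 2183 Pa.
CL = 2W/(ρv²S) = 2×14126/(0.909×69.3²×12.5) = 0.5178.
CD = 0.0313 + 0.0436 × 0.5178² = 0.04299.
L/D = CL/CD = 0.5178 / 0.04299 = 12

L/D = 12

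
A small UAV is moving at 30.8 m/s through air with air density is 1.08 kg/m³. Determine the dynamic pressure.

q = ½ρv² = ½ × 1.08 × 30.8² = 512 Pa

q = 512 Pa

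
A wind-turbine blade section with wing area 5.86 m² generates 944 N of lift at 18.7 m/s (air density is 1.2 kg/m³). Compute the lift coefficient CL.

From L = ½ρv²S·CL, rearranging gives CL = 2L/(ρv²S).
CL = 2 × 944 / (1.2 × 18.7² × 5.86) = 0.768

CL = 0.768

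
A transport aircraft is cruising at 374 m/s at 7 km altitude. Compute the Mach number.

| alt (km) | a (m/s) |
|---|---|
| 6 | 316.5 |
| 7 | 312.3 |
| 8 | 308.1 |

M = 1.2

At 7 km, from the table: a = 312.3 m/s.
M = v/a = 374 / 312.3 = 1.2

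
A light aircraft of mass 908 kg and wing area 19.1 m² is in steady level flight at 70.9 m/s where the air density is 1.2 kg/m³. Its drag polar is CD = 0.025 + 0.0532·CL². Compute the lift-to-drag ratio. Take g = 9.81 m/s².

L/D = 5.89

In steady level flight, lift balances weight: W = mg = 908 × 9.81 = 8907.5 N.
q = ½ρv² = ½ × 1.2 × 70.9² = 3016 Pa.
CL = 2W/(ρv²S) = 2×8907.5/(1.2×70.9²×19.1) = 0.1546.
CD = 0.025 + 0.0532 × 0.1546² = 0.02627.
L/D = CL/CD = 0.1546 / 0.02627 = 5.89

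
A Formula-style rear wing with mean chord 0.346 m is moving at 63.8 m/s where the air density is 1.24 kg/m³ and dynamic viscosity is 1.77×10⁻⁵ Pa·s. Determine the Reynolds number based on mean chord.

Re = 1.55×10^6

Re = ρ·v·c/μ = 1.24 × 63.8 × 0.346 / (1.77×10⁻⁵) = 1.55×10^6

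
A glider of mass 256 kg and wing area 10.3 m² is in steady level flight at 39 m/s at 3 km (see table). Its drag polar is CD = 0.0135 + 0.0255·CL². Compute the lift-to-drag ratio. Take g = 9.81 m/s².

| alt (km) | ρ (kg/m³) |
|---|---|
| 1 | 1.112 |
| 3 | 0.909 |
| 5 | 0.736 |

At 3 km, from the table: ρ = 0.909 kg/m³.
In steady level flight, lift balances weight: W = mg = 256 × 9.81 = 2511.4 N.
Dynamic pressure q = 0.5 × 0.909 × 39² = 691.3 Pa.
Required CL = L/(qS) = 2511.4/(691.3·10.3) = 0.3527.
CD = 0.0135 + 0.0255 × 0.3527² = 0.01667.
L/D = CL/CD = 0.3527 / 0.01667 = 21.2

L/D = 21.2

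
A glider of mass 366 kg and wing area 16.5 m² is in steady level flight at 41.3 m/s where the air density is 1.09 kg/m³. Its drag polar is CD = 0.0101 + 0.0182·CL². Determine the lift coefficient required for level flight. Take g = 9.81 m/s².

In steady level flight, lift balances weight: W = mg = 366 × 9.81 = 3590.5 N.
Dynamic pressure q = 0.5 × 1.09 × 41.3² = 929.6 Pa.
Required CL = L/(qS) = 3590.5/(929.6·16.5) = 0.2341.

CL = 0.234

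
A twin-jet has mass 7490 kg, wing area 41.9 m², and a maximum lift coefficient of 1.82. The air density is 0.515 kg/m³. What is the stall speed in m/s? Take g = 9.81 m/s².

V_stall = 61.2 m/s

Weight W = mg = 7490 × 9.81 = 73480 N.
From L = ½ρV²S·CL,max = W: V_stall = √(2W/(ρSCL,max)) = √(2·73480/(0.515·41.9·1.82))
V_stall = √3742 = 61.2 m/s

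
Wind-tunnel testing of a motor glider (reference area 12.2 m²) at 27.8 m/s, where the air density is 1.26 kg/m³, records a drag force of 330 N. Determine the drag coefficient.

CD = 0.0556

From D = ½ρv²S·CD, rearranging gives CD = 2D/(ρv²S).
CD = 2 × 330 / (1.26 × 27.8² × 12.2) = 0.0556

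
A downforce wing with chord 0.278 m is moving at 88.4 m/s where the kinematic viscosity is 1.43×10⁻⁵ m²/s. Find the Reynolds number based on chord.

Re = v·c/ν = 88.4 × 0.278 / (1.43×10⁻⁵) = 1.72×10^6

Re = 1.72×10^6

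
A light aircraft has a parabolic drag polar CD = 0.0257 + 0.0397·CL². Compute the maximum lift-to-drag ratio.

For CD = CD0 + K·CL², (L/D)max occurs at CL* = √(CD0/K) and equals 1/(2√(K·CD0)).
(L/D)max = 1/(2√(0.0397 × 0.0257)) = 1/(2 × 0.03194) = 15.7

(L/D)max = 15.7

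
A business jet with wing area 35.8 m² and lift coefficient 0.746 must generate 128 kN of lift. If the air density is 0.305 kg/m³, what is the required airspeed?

L = ½ρv²S·CL ⇒ v = √(2L/(ρ·S·CL))
v = √(2 × 1.28×10^5 / (0.305 × 35.8 × 0.746)) = √31430 = 177 m/s

v = 177 m/s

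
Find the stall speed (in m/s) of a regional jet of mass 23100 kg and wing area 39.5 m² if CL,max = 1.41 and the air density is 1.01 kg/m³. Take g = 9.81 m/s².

V_stall = 89.8 m/s

Weight W = mg = 23100 × 9.81 = 2.266×10^5 N.
From L = ½ρV²S·CL,max = W: V_stall = √(2W/(ρSCL,max)) = √(2·2.266×10^5/(1.01·39.5·1.41))
V_stall = √8057 = 89.8 m/s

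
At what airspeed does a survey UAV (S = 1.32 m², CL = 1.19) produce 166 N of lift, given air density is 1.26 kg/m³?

L = ½ρv²S·CL ⇒ v = √(2L/(ρ·S·CL))
v = √(2 × 166 / (1.26 × 1.32 × 1.19)) = √167.7 = 13 m/s

v = 13 m/s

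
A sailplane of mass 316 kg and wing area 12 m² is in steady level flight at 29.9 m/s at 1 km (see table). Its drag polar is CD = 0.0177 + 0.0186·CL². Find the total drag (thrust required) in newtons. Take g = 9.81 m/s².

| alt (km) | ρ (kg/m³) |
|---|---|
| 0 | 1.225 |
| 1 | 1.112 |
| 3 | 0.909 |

At 1 km, from the table: ρ = 1.112 kg/m³.
Level flight ⇒ L = W = m·g = 316 × 9.81 = 3100 N.
q = ½ρv² = ½ × 1.112 × 29.9² = 497.1 Pa.
CL = W/(q·S) = 3100 / (497.1 × 12) = 0.5197.
CD = 0.0177 + 0.0186 × 0.5197² = 0.02272.
D = q·S·CD = 497.1 × 12 × 0.02272 = 135.5 N

D = 136 N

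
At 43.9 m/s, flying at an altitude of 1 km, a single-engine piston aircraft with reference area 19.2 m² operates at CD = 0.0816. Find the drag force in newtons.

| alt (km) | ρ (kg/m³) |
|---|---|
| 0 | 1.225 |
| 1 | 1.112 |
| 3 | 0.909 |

D = 1680 N

At 1 km, from the table: ρ = 1.112 kg/m³.
Dynamic pressure q = ½ρv² = ½ × 1.112 × 43.9² = 1072 Pa.
D = q·S·CD = 1072 × 19.2 × 0.0816 = 1680 N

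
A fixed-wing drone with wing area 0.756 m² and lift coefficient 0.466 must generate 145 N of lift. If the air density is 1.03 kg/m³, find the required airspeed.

L = ½ρv²S·CL ⇒ v = √(2L/(ρ·S·CL))
v = √(2 × 145 / (1.03 × 0.756 × 0.466)) = √799.2 = 28.3 m/s

v = 28.3 m/s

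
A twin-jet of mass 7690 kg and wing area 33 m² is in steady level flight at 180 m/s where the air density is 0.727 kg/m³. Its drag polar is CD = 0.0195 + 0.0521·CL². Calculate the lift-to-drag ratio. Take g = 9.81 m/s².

L/D = 9.04

Weight W = mg = 7690 × 9.81 = 75439 N; in level flight L = W.
Dynamic pressure q = 0.5 × 0.727 × 180² = 11780 Pa.
Required CL = L/(qS) = 75439/(11780·33) = 0.1941.
CD = 0.0195 + 0.0521 × 0.1941² = 0.02146.
L/D = CL/CD = 0.1941 / 0.02146 = 9.04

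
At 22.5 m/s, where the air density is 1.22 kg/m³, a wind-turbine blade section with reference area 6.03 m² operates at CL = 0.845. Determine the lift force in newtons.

Dynamic pressure q = ½ρv² = ½ × 1.22 × 22.5² = 308.8 Pa.
L = q·S·CL = 308.8 × 6.03 × 0.845 = 1570 N

L = 1570 N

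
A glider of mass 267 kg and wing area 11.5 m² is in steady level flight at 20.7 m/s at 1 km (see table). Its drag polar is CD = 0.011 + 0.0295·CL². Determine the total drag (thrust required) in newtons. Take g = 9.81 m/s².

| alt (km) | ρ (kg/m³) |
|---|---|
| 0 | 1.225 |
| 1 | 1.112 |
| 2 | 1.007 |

At 1 km, from the table: ρ = 1.112 kg/m³.
In steady level flight, lift balances weight: W = mg = 267 × 9.81 = 2619.3 N.
q = ½ρv² = ½ × 1.112 × 20.7² = 238.2 Pa.
CL = 2W/(ρv²S) = 2×2619.3/(1.112×20.7²×11.5) = 0.956.
CD = 0.011 + 0.0295 × 0.956² = 0.03796.
D = q·S·CD = 238.2 × 11.5 × 0.03796 = 104 N

D = 104 N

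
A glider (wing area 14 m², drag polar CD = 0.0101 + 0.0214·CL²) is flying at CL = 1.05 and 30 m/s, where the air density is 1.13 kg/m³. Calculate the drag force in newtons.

D = 240 N

CD = 0.0101 + 0.0214 × 1.05² = 0.03369
D = ½ρv²S·CD = ½ × 1.13 × 30² × 14 × 0.03369 = 240 N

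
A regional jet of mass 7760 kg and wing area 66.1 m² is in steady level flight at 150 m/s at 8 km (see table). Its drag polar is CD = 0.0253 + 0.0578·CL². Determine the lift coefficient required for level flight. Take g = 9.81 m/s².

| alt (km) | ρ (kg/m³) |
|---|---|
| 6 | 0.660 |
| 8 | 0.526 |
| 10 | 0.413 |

CL = 0.195

At 8 km, from the table: ρ = 0.526 kg/m³.
In steady level flight, lift balances weight: W = mg = 7760 × 9.81 = 76126 N.
q = ½ρv² = ½ × 0.526 × 150² = 5918 Pa.
CL = W/(q·S) = 76126 / (5918 × 66.1) = 0.1946.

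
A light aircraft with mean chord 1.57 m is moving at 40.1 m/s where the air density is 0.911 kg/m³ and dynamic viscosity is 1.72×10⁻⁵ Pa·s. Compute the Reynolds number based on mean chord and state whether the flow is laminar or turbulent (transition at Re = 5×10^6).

Re = 3.33×10^6 (laminar)

Re = ρ·v·c/μ = 0.911 × 40.1 × 1.57 / (1.72×10⁻⁵) = 3.33×10^6
Since 3.33×10^6 < 5×10^6, the flow is laminar.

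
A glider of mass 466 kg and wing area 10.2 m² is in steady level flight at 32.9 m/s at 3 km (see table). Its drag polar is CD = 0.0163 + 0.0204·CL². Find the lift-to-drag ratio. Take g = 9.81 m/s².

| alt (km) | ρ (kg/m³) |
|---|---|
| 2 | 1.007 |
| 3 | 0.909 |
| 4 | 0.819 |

L/D = 27.4

At 3 km, from the table: ρ = 0.909 kg/m³.
In steady level flight, lift balances weight: W = mg = 466 × 9.81 = 4571.5 N.
Dynamic pressure q = 0.5 × 0.909 × 32.9² = 492 Pa.
Required CL = L/(qS) = 4571.5/(492·10.2) = 0.911.
CD = 0.0163 + 0.0204 × 0.911² = 0.03323.
L/D = CL/CD = 0.911 / 0.03323 = 27.4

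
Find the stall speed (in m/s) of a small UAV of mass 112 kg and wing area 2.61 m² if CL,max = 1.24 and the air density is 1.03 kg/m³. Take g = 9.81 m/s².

V_stall = 25.7 m/s

Stall occurs when L = W at CL,max. W = mg = 112 × 9.81 = 1099 N.
From L = ½ρV²S·CL,max = W: V_stall = √(2W/(ρSCL,max)) = √(2·1099/(1.03·2.61·1.24))
V_stall = √659.2 = 25.7 m/s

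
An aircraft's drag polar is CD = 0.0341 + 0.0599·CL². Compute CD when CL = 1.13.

CD = 0.111

CD = 0.0341 + 0.0599 × 1.13² = 0.0341 + 0.07649 = 0.111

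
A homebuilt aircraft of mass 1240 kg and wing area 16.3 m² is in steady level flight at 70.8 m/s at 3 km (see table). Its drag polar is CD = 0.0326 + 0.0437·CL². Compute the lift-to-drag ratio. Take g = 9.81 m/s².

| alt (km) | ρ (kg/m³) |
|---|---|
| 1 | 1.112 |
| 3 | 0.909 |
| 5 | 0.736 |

At 3 km, from the table: ρ = 0.909 kg/m³.
Level flight ⇒ L = W = m·g = 1240 × 9.81 = 12164 N.
Dynamic pressure q = 0.5 × 0.909 × 70.8² = 2278 Pa.
Required CL = L/(qS) = 12164/(2278·16.3) = 0.3276.
CD = 0.0326 + 0.0437 × 0.3276² = 0.03729.
L/D = CL/CD = 0.3276 / 0.03729 = 8.78

L/D = 8.78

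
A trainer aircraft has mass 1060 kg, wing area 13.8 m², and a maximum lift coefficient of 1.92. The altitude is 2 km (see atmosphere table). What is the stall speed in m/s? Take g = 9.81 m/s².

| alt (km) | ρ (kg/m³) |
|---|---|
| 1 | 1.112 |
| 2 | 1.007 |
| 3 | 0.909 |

At 2 km, from the table: ρ = 1.007 kg/m³.
Stall occurs when L = W at CL,max. W = mg = 1060 × 9.81 = 10400 N.
From L = ½ρV²S·CL,max = W: V_stall = √(2W/(ρSCL,max)) = √(2·10400/(1.007·13.8·1.92))
V_stall = √779.5 = 27.9 m/s

V_stall = 27.9 m/s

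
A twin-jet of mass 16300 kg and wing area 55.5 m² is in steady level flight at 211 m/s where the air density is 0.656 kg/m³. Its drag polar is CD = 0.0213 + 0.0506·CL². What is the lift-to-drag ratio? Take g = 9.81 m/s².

L/D = 8.48

In steady level flight, lift balances weight: W = mg = 16300 × 9.81 = 1.599×10^5 N.
q = ½ρv² = ½ × 0.656 × 211² = 14600 Pa.
CL = 2W/(ρv²S) = 2×1.599×10^5/(0.656×211²×55.5) = 0.1973.
CD = 0.0213 + 0.0506 × 0.1973² = 0.02327.
L/D = CL/CD = 0.1973 / 0.02327 = 8.48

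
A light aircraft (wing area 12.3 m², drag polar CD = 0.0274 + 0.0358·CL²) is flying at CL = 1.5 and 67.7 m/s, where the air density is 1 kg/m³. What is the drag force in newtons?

D = 3040 N

CD = 0.0274 + 0.0358 × 1.5² = 0.1079
D = ½ρv²S·CD = ½ × 1 × 67.7² × 12.3 × 0.1079 = 3040 N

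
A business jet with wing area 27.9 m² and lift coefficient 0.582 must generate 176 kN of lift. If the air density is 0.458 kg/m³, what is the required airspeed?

L = ½ρv²S·CL ⇒ v = √(2L/(ρ·S·CL))
v = √(2 × 1.76×10^5 / (0.458 × 27.9 × 0.582)) = √47330 = 218 m/s

v = 218 m/s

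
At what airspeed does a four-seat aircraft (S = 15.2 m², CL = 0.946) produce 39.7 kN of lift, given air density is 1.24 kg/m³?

v = 66.7 m/s

L = ½ρv²S·CL ⇒ v = √(2L/(ρ·S·CL))
v = √(2 × 39700 / (1.24 × 15.2 × 0.946)) = √4453 = 66.7 m/s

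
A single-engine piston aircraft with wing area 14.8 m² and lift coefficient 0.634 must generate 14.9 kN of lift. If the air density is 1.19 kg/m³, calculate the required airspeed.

v = 51.7 m/s

L = ½ρv²S·CL ⇒ v = √(2L/(ρ·S·CL))
v = √(2 × 14900 / (1.19 × 14.8 × 0.634)) = √2669 = 51.7 m/s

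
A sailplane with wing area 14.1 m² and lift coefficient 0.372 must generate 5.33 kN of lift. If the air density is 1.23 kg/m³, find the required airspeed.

L = ½ρv²S·CL ⇒ v = √(2L/(ρ·S·CL))
v = √(2 × 5330 / (1.23 × 14.1 × 0.372)) = √1652 = 40.6 m/s

v = 40.6 m/s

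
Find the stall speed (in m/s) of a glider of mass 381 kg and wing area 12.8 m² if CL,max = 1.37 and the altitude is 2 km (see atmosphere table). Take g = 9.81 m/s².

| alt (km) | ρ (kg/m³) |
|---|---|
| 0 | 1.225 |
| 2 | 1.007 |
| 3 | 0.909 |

At 2 km, from the table: ρ = 1.007 kg/m³.
Stall occurs when L = W at CL,max. W = mg = 381 × 9.81 = 3738 N.
From L = ½ρV²S·CL,max = W: V_stall = √(2W/(ρSCL,max)) = √(2·3738/(1.007·12.8·1.37))
V_stall = √423.3 = 20.6 m/s

V_stall = 20.6 m/s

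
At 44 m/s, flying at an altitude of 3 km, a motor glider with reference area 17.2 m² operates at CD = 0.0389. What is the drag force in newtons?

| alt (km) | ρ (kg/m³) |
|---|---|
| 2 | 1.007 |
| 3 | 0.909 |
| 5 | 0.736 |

D = 589 N

At 3 km, from the table: ρ = 0.909 kg/m³.
D = ½ρv²S·CD = ½ × 0.909 × 44² × 17.2 × 0.0389 = 589 N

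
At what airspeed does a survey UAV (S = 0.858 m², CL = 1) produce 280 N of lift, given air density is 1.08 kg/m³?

L = ½ρv²S·CL ⇒ v = √(2L/(ρ·S·CL))
v = √(2 × 280 / (1.08 × 0.858 × 1)) = √604.3 = 24.6 m/s

v = 24.6 m/s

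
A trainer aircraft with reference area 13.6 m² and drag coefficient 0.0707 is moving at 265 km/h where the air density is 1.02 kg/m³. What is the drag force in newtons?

Convert speed: v = 265 km/h ÷ 3.6 = 73.61 m/s.
D = ½ρv²S·CD = ½ × 1.02 × 73.61² × 13.6 × 0.0707 = 2660 N

D = 2660 N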